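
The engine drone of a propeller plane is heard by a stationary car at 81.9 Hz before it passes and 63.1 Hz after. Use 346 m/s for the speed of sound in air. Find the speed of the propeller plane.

45 m/s

f₁/f₂ = (v + v_s)/(v − v_s), so v_s = v · (f₁ − f₂)/(f₁ + f₂).
v_s = 346 × (81.9 − 63.1)/(81.9 + 63.1) = 346 × 18.8/145.0 ≈ 45 m/s.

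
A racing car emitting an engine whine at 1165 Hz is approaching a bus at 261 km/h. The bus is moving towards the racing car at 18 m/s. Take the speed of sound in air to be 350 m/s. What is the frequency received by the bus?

261 km/h = 72.5 m/s.
Both move, so f' = f · (v + v_o)/(v − v_s).
f' = 1165 × (350 + 18)/(350 − 72.5) = 1165 × 368/277.5 ≈ 1545 Hz.

1545 Hz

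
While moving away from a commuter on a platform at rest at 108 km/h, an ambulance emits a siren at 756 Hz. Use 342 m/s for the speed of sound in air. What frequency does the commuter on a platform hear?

695 Hz

108 km/h = 30 m/s.
With the source moving away from a stationary observer, f' = f · v/(v + v_s).
f' = 756 × 342/(342 + 30) = 756 × 342/372 ≈ 695 Hz.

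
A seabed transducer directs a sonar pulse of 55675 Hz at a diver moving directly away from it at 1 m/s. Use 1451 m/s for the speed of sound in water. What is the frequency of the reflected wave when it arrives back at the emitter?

55598 Hz

The diver first receives the wave as a moving observer: f₁ = f₀ · (v − u)/v = 55675 × (1451 − 1)/1451 ≈ 55637 Hz.
The reflection then acts as a moving source: f₂ = f₁ · v/(v + u) ≈ 55598 Hz.
Equivalently f₂ = f₀ · (v − u)/(v + u).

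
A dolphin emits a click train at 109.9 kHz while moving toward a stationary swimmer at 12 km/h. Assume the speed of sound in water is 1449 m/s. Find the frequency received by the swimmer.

12 km/h = 3.333 m/s.
With the source moving toward a stationary observer, f' = f · v/(v − v_s).
f' = 109.9 × 1449/(1449 − 3.333) = 109.9 × 1449/1446 ≈ 110.2 kHz.

110.2 kHz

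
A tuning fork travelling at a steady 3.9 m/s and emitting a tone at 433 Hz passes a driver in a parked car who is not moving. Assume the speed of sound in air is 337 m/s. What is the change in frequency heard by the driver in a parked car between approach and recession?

10.0 Hz

Approaching: f₁ = f · v/(v − v_s) = 433 × 337/333.1 ≈ 438.1 Hz.
Receding: f₂ = f · v/(v + v_s) = 433 × 337/340.9 ≈ 428.0 Hz.
Drop: f₁ − f₂ = 2f·v·v_s/(v² − v_s²) = 2 × 433 × 337 × 3.9/(337² − 3.9²) ≈ 10.0 Hz.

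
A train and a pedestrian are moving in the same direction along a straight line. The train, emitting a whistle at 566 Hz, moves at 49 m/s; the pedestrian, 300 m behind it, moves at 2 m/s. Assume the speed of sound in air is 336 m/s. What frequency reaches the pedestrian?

The pedestrian is behind, so the train is moving away from it while the pedestrian is moving toward the train.
General Doppler shift: f' = f · (v + v_o)/(v + v_s).
f' = 566 × (336 + 2)/(336 + 49) = 566 × 338/385 ≈ 497 Hz.

497 Hz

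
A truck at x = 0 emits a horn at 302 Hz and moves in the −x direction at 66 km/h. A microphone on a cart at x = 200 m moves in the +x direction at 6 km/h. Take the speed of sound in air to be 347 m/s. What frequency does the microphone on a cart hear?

285 Hz

66 km/h = 18.33 m/s; 6 km/h = 1.667 m/s.
The observer lies on the +x side, so the source is heading away from the observer and the observer is heading away from the source.
With source receding and observer receding, f' = f · (v − v_o)/(v + v_s).
f' = 302 × (347 − 1.667)/(347 + 18.33) = 302 × 345.33/365.33 ≈ 285 Hz.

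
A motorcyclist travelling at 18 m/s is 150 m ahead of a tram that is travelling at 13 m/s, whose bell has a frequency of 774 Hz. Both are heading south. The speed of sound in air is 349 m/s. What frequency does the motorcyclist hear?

The motorcyclist is ahead, so the tram is moving toward it while the motorcyclist is moving away from the tram.
With source approaching and observer receding, f' = f · (v − v_o)/(v − v_s).
f' = 774 × (349 − 18)/(349 − 13) = 774 × 331/336 ≈ 762 Hz.

762 Hz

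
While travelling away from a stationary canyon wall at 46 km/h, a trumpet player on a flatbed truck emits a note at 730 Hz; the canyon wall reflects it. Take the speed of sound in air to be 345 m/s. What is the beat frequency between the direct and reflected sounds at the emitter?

52.1 Hz

46 km/h = 12.78 m/s.
The canyon wall receives the sound from a moving source: f₁ = f₀ · v/(v + v_e) = 730 × 345/357.78 ≈ 703.9 Hz.
On the return leg the trumpet player on a flatbed truck is a moving observer: f₂ = f₁ · (v − v_e)/v = 703.9 × 332.22/345 ≈ 677.9 Hz.
Beat against the emitted tone: |f₂ − f₀| = 2v_e·f₀/(v + v_e) = 2 × 12.78 × 730/357.78 ≈ 52.1 Hz.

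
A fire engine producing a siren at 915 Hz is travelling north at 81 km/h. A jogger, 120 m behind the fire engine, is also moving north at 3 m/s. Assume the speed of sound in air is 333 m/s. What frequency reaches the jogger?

865 Hz

81 km/h = 22.5 m/s.
The jogger is behind, so the fire engine is moving away from it while the jogger is moving toward the fire engine.
Both move, so f' = f · (v + v_o)/(v + v_s).
f' = 915 × (333 + 3)/(333 + 22.5) = 915 × 336/355.5 ≈ 865 Hz.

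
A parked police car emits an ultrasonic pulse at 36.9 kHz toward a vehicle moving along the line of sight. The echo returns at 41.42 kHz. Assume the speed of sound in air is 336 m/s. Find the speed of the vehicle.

Double Doppler shift off a moving reflector: f₂ = f₀ · (v + u)/(v − u) (u > 0 toward emitter).
Rearranging, u = v · (f₂ − f₀)/(f₂ + f₀) = 336 × 4.52/78.32 ≈ 19.4 m/s.
So the vehicle is moving at 19.4 m/s toward the emitter.

19.4 m/s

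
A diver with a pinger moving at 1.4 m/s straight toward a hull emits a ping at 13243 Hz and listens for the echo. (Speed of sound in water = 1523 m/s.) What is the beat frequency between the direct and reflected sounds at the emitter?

The hull receives the sound from a moving source: f₁ = f₀ · v/(v − v_e) = 13243 × 1523/1521.6 ≈ 13255.2 Hz.
On the return leg the diver with a pinger is a moving observer: f₂ = f₁ · (v + v_e)/v = 13255.2 × 1524.4/1523 ≈ 13267.4 Hz.
Equivalently f₂ = f₀ · (v + v_e)/(v − v_e).
Beat against the emitted tone: |f₂ − f₀| = 2v_e·f₀/(v − v_e) = 2 × 1.4 × 13243/1521.6 ≈ 24.4 Hz.

24.4 Hz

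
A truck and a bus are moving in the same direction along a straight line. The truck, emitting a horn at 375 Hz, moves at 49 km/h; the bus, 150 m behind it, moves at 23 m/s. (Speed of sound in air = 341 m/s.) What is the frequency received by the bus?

49 km/h = 13.61 m/s.
The bus is behind, so the truck is moving away from it while the bus is moving toward the truck.
General Doppler shift: f' = f · (v + v_o)/(v + v_s).
f' = 375 × (341 + 23)/(341 + 13.61) = 375 × 364/354.61 ≈ 385 Hz.

385 Hz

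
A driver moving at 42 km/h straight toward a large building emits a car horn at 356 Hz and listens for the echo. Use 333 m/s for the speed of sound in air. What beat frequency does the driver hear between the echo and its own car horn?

42 km/h = 11.67 m/s.
The large building receives the sound from a moving source: f₁ = f₀ · v/(v − v_e) = 356 × 333/321.33 ≈ 368.9 Hz.
On the return leg the driver is a moving observer: f₂ = f₁ · (v + v_e)/v = 368.9 × 344.67/333 ≈ 381.9 Hz.
Equivalently f₂ = f₀ · (v + v_e)/(v − v_e).
Beat against the emitted tone: |f₂ − f₀| = 2v_e·f₀/(v − v_e) = 2 × 11.67 × 356/321.33 ≈ 25.9 Hz.

25.9 Hz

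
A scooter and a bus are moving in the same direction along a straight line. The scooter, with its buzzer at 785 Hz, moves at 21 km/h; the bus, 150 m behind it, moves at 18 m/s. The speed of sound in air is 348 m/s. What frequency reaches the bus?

812 Hz

21 km/h = 5.833 m/s.
The bus is behind, so the scooter is moving away from it while the bus is moving toward the scooter.
With source receding and observer approaching, f' = f · (v + v_o)/(v + v_s).
f' = 785 × (348 + 18)/(348 + 5.833) = 785 × 366/353.83 ≈ 812 Hz.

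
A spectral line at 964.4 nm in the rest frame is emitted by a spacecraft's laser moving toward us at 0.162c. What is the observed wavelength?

819.0 nm

Relativistic Doppler for wavelength: λ' = λ₀ · √((1 − β)/(1 + β)).
λ' = 964.4 × √(0.8380/1.1620) = 964.4 × 0.84922 ≈ 819.0 nm.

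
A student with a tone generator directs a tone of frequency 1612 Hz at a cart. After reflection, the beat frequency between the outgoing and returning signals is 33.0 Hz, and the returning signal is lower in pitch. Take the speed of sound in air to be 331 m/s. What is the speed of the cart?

3.4 m/s

Double Doppler shift off a moving reflector: f₂ = f₀ · (v + u)/(v − u) (u > 0 toward emitter).
Returning signal is lower, so f₂ = f₀ − Δf = 1612 − 33 = 1579 Hz.
Rearranging, u = v · (f₂ − f₀)/(f₂ + f₀) = 331 × -33/3191 ≈ -3.4 m/s.
So the cart is moving at 3.4 m/s away from the emitter.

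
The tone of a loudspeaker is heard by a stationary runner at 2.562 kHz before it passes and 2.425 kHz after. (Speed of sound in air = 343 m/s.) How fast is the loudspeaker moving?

f₁/f₂ = (v + v_s)/(v − v_s), so v_s = v · (f₁ − f₂)/(f₁ + f₂).
v_s = 343 × (2.562 − 2.425)/(2.562 + 2.425) = 343 × 0.137/4.987 ≈ 9.4 m/s.

9.4 m/s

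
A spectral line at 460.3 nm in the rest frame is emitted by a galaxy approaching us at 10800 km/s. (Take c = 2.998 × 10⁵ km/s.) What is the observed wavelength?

β = v/c = 10800/299800 = 0.0360.
Relativistic Doppler for wavelength: λ' = λ₀ · √((1 − β)/(1 + β)).
λ' = 460.3 × √(0.9640/1.0360) = 460.3 × 0.96460 ≈ 444.0 nm.

444.0 nm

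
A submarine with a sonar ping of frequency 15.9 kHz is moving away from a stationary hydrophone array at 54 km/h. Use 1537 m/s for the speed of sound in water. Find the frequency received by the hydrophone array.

15.75 kHz

54 km/h = 15 m/s.
Only the source moves, away from the listener, so f' = f · v/(v + v_s).
f' = 15.9 × 1537/(1537 + 15) = 15.9 × 1537/1552 ≈ 15.75 kHz.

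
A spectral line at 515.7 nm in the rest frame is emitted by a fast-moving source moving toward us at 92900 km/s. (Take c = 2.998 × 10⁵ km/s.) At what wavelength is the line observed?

β = v/c = 92900/299800 = 0.3099.
Relativistic Doppler for wavelength: λ' = λ₀ · √((1 − β)/(1 + β)).
λ' = 515.7 × √(0.6901/1.3099) = 515.7 × 0.72585 ≈ 374.3 nm.

374.3 nm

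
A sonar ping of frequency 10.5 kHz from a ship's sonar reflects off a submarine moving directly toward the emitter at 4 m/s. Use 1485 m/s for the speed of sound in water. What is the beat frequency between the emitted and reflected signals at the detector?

56.7 Hz

The submarine first receives the wave as a moving observer: f₁ = f₀ · (v + u)/v = 10.5 × (1485 + 4)/1485 ≈ 10.5283 kHz.
On reflection it acts as a source moving toward the stationary detector: f₂ = f₁ · v/(v − u) = 10.5283 × 1485/1481 ≈ 10.5567 kHz.
Beat frequency (with f₀ = 10500 Hz): |f₂ − f₀| = 2u·f₀/(v − u) = 2 × 4 × 10500/1481 ≈ 56.7 Hz.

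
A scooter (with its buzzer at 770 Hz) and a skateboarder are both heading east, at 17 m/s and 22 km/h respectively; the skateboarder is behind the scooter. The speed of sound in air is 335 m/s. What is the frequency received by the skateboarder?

22 km/h = 6.111 m/s.
The skateboarder is behind, so the scooter is moving away from it while the skateboarder is moving toward the scooter.
With source receding and observer approaching, f' = f · (v + v_o)/(v + v_s).
f' = 770 × (335 + 6.111)/(335 + 17) = 770 × 341.11/352 ≈ 746 Hz.

746 Hz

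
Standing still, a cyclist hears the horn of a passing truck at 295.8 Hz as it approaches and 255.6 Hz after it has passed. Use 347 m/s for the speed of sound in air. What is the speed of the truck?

f₁/f₂ = (v + v_s)/(v − v_s), so v_s = v · (f₁ − f₂)/(f₁ + f₂).
v_s = 347 × (295.8 − 255.6)/(295.8 + 255.6) = 347 × 40.2/551.4 ≈ 25 m/s.

25 m/s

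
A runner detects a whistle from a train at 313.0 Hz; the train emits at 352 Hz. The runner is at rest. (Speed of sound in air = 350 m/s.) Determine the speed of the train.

f' < f, so the train is receding.
f' = f · v/(v + v_s) ⇒ v_s = v · |1 − f/f'|.
v_s = 350 × |1 − 352/313.0| = 350 × 0.1246 ≈ 44 m/s.

44 m/s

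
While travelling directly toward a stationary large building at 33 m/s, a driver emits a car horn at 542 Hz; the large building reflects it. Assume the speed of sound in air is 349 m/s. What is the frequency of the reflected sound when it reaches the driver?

The large building receives the sound from a moving source: f₁ = f₀ · v/(v − v_e) = 542 × 349/316 ≈ 599 Hz.
On the return leg the driver is a moving observer: f₂ = f₁ · (v + v_e)/v = 599 × 382/349 ≈ 655 Hz.

655 Hz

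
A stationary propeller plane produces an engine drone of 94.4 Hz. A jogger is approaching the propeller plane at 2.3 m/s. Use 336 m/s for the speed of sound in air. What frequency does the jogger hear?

95 Hz

Only the observer moves, toward the source, so f' = f · (v + v_o)/v.
f' = 94.4 × (336 + 2.3)/336 = 94.4 × 338.3/336 ≈ 95 Hz.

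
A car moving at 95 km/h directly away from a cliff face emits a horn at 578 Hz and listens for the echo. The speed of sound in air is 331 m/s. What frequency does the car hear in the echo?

493 Hz

95 km/h = 26.39 m/s.
The cliff face receives the sound from a moving source: f₁ = f₀ · v/(v + v_e) = 578 × 331/357.39 ≈ 535 Hz.
On the return leg the car is a moving observer: f₂ = f₁ · (v − v_e)/v = 535 × 304.61/331 ≈ 493 Hz.
Equivalently f₂ = f₀ · (v − v_e)/(v + v_e).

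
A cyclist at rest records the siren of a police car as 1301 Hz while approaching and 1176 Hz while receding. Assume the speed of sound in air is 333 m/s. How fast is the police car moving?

f₁/f₂ = (v + v_s)/(v − v_s), so v_s = v · (f₁ − f₂)/(f₁ + f₂).
v_s = 333 × (1301 − 1176)/(1301 + 1176) = 333 × 125/2477 ≈ 16.8 m/s.

16.8 m/s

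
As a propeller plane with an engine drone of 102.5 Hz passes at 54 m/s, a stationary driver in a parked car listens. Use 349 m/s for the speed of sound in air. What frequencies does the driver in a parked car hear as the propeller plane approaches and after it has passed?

121 Hz approaching; 89 Hz receding

Approaching: f₁ = f · v/(v − v_s) = 102.5 × 349/295 ≈ 121 Hz.
Receding: f₂ = f · v/(v + v_s) = 102.5 × 349/403 ≈ 89 Hz.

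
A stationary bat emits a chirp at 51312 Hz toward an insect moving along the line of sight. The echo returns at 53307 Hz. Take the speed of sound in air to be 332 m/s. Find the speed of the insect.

6.3 m/s

Double Doppler shift off a moving reflector: f₂ = f₀ · (v + u)/(v − u) (u > 0 toward emitter).
Rearranging, u = v · (f₂ − f₀)/(f₂ + f₀) = 332 × 1995/104619 ≈ 6.3 m/s.
So the insect is moving at 6.3 m/s toward the emitter.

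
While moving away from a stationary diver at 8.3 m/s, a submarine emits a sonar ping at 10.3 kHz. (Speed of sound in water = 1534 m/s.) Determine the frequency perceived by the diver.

10.24 kHz

Only the source moves, away from the listener, so f' = f · v/(v + v_s).
f' = 10.3 × 1534/(1534 + 8.3) = 10.3 × 1534/1542 ≈ 10.24 kHz.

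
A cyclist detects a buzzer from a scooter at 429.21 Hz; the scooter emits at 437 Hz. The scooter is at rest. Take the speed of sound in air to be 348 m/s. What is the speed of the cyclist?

6.2 m/s

f' < f, so the cyclist is receding.
f' = f · (v − v_o)/v ⇒ v_o = v · |f'/f − 1|.
v_o = 348 × |429.21/437 − 1| = 348 × 0.01783 ≈ 6.2 m/s.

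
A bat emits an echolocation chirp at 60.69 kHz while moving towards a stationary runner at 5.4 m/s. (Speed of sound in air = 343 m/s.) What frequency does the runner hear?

61.7 kHz

Only the source moves, toward the listener, so f' = f · v/(v − v_s).
f' = 60.69 × 343/(343 − 5.4) = 60.69 × 343/337.6 ≈ 61.7 kHz.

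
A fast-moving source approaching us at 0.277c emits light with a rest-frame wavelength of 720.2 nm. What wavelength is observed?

Relativistic Doppler for wavelength: λ' = λ₀ · √((1 − β)/(1 + β)).
λ' = 720.2 × √(0.7230/1.2770) = 720.2 × 0.75244 ≈ 541.9 nm.

541.9 nm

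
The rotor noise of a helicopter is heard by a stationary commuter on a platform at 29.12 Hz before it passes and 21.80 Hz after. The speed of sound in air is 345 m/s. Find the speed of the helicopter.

f₁/f₂ = (v + v_s)/(v − v_s), so v_s = v · (f₁ − f₂)/(f₁ + f₂).
v_s = 345 × (29.12 − 21.80)/(29.12 + 21.80) = 345 × 7.32/50.92 ≈ 50 m/s.

50 m/s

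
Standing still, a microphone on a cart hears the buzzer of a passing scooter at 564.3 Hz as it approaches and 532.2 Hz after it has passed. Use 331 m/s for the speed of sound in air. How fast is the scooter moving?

9.7 m/s

f₁/f₂ = (v + v_s)/(v − v_s), so v_s = v · (f₁ − f₂)/(f₁ + f₂).
v_s = 331 × (564.3 − 532.2)/(564.3 + 532.2) = 331 × 32.1/1096.5 ≈ 9.7 m/s.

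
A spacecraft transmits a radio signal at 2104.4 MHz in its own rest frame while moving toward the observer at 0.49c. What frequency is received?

3597.0 MHz

Relativistic Doppler for frequency: f' = f₀ · √((1 + β)/(1 − β)).
f' = 2104.4 × √(1.4900/0.5100) = 2104.4 × 1.70926 ≈ 3597.0 MHz.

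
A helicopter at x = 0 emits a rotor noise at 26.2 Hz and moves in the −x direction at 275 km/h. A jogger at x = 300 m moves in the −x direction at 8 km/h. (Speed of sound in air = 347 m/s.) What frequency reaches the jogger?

21.6 Hz

275 km/h = 76.39 m/s; 8 km/h = 2.222 m/s.
The observer lies on the +x side, so the source is heading away from the observer and the observer is heading toward the source.
General Doppler shift: f' = f · (v + v_o)/(v + v_s).
f' = 26.2 × (347 + 2.222)/(347 + 76.39) = 26.2 × 349.22/423.39 ≈ 21.6 Hz.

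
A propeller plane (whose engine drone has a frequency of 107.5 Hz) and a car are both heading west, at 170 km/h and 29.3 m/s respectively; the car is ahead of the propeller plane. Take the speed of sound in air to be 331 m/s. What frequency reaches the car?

170 km/h = 47.22 m/s.
The car is ahead, so the propeller plane is moving toward it while the car is moving away from the propeller plane.
Both move, so f' = f · (v − v_o)/(v − v_s).
f' = 107.5 × (331 − 29.3)/(331 − 47.22) = 107.5 × 301.7/283.78 ≈ 114 Hz.

114 Hz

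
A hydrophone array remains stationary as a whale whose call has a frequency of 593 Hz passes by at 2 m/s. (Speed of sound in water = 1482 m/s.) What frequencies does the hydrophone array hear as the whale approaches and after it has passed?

Approaching: f₁ = f · v/(v − v_s) = 593 × 1482/1480 ≈ 594 Hz.
Receding: f₂ = f · v/(v + v_s) = 593 × 1482/1484 ≈ 592 Hz.

594 Hz approaching; 592 Hz receding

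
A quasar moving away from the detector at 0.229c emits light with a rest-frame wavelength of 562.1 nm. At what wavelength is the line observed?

709.7 nm

Relativistic Doppler for wavelength: λ' = λ₀ · √((1 + β)/(1 − β)).
λ' = 562.1 × √(1.2290/0.7710) = 562.1 × 1.26255 ≈ 709.7 nm.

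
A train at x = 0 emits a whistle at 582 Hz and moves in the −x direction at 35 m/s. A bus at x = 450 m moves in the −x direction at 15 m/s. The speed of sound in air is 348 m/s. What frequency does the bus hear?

The observer lies on the +x side, so the source is heading away from the observer and the observer is heading toward the source.
General Doppler shift: f' = f · (v + v_o)/(v + v_s).
f' = 582 × (348 + 15)/(348 + 35) = 582 × 363/383 ≈ 552 Hz.

552 Hz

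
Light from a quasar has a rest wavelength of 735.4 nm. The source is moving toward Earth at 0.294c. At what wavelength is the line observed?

543.2 nm

Relativistic Doppler for wavelength: λ' = λ₀ · √((1 − β)/(1 + β)).
λ' = 735.4 × √(0.7060/1.2940) = 735.4 × 0.73864 ≈ 543.2 nm.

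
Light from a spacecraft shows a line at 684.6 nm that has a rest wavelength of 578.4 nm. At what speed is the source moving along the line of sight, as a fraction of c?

λ'/λ₀ = 1.1836 > 1 (redshift), so the source is receding.
λ'/λ₀ = √((1 + β)/(1 − β)) for a receding source ⇒ β = (r² − 1)/(r² + 1) with r = λ'/λ₀.
β = (1.4009 − 1)/(1.4009 + 1) ≈ 0.167.

0.167c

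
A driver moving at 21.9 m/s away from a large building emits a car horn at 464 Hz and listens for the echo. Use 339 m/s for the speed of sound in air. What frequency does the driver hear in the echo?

The large building receives the sound from a moving source: f₁ = f₀ · v/(v + v_e) = 464 × 339/360.9 ≈ 436 Hz.
On the return leg the driver is a moving observer: f₂ = f₁ · (v − v_e)/v = 436 × 317.1/339 ≈ 408 Hz.

408 Hz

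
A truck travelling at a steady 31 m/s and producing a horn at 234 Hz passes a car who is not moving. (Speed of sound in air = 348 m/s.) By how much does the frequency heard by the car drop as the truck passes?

Approaching: f₁ = f · v/(v − v_s) = 234 × 348/317 ≈ 256.9 Hz.
Receding: f₂ = f · v/(v + v_s) = 234 × 348/379 ≈ 214.9 Hz.
Drop: f₁ − f₂ = 2f·v·v_s/(v² − v_s²) = 2 × 234 × 348 × 31/(348² − 31²) ≈ 42.0 Hz.

42.0 Hz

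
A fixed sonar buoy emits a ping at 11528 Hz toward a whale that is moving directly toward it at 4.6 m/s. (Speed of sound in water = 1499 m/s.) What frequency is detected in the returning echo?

11599 Hz

At the whale (a moving observer), f₁ = f₀ · (v + u)/v = 11528 × 1503.6/1499 ≈ 11563 Hz.
On reflection it acts as a source moving toward the stationary detector: f₂ = f₁ · v/(v − u) = 11563 × 1499/1494.4 ≈ 11599 Hz.
Equivalently f₂ = f₀ · (v + u)/(v − u).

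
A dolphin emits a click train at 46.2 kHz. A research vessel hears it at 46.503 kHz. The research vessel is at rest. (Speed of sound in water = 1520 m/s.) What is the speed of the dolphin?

9.9 m/s

f' > f, so the dolphin is approaching.
f' = f · v/(v − v_s) ⇒ v_s = v · |1 − f/f'|.
v_s = 1520 × |1 − 46.2/46.503| = 1520 × 0.006516 ≈ 9.9 m/s.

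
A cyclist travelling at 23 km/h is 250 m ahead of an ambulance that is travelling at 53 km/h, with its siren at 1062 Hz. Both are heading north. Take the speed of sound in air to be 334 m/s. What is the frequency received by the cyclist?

1090 Hz

53 km/h = 14.72 m/s; 23 km/h = 6.389 m/s.
The cyclist is ahead, so the ambulance is moving toward it while the cyclist is moving away from the ambulance.
Both move, so f' = f · (v − v_o)/(v − v_s).
f' = 1062 × (334 − 6.389)/(334 − 14.72) = 1062 × 327.61/319.28 ≈ 1090 Hz.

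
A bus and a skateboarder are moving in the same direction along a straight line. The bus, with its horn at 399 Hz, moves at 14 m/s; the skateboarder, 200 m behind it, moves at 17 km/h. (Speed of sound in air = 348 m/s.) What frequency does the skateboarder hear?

17 km/h = 4.722 m/s.
The skateboarder is behind, so the bus is moving away from it while the skateboarder is moving toward the bus.
With source receding and observer approaching, f' = f · (v + v_o)/(v + v_s).
f' = 399 × (348 + 4.722)/(348 + 14) = 399 × 352.72/362 ≈ 389 Hz.

389 Hz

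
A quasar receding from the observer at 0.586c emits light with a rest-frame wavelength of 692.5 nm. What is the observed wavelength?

Relativistic Doppler for wavelength: λ' = λ₀ · √((1 + β)/(1 − β)).
λ' = 692.5 × √(1.5860/0.4140) = 692.5 × 1.95727 ≈ 1355.4 nm.

1355.4 nm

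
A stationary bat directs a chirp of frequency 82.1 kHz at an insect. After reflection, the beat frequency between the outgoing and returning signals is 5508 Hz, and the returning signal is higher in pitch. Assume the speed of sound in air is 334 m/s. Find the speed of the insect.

Double Doppler shift off a moving reflector: f₂ = f₀ · (v + u)/(v − u) (u > 0 toward emitter).
Returning signal is higher, so f₂ = f₀ + Δf = 82100 + 5508 = 87608 Hz.
Rearranging, u = v · (f₂ − f₀)/(f₂ + f₀) = 334 × 5508/169708 ≈ 10.8 m/s.
So the insect is moving at 10.8 m/s toward the emitter.

10.8 m/s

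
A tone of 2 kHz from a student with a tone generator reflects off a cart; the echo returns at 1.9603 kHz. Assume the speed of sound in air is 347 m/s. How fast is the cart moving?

3.5 m/s

Double Doppler shift off a moving reflector: f₂ = f₀ · (v + u)/(v − u) (u > 0 toward emitter).
Rearranging, u = v · (f₂ − f₀)/(f₂ + f₀) = 347 × -0.0397/3.9603 ≈ -3.5 m/s.
So the cart is moving at 3.5 m/s away from the emitter.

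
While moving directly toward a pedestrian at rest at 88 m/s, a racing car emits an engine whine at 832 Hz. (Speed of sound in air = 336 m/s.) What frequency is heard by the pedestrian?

Moving source, stationary observer: f' = f · v/(v − v_s) since the source is approaching.
f' = 832 × 336/(336 − 88) = 832 × 336/248 ≈ 1127 Hz.

1127 Hz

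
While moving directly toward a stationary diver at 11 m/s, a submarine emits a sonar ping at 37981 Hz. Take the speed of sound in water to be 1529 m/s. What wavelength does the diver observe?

Only the source moves, toward the listener, so f' = f · v/(v − v_s).
f' = 37981 × 1529/(1529 − 11) ≈ 38256 Hz.
λ' = v/f' = 1529/38256.2 ≈ 4.0 cm.

4.0 cm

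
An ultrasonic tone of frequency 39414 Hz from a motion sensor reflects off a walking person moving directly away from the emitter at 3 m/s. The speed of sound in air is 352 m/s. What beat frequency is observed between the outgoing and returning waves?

At the walking person (a moving observer), f₁ = f₀ · (v − u)/v = 39414 × 349/352 ≈ 39078 Hz.
The reflection then acts as a moving source: f₂ = f₁ · v/(v + u) ≈ 38748 Hz.
Beat frequency: |f₂ − f₀| = 2u·f₀/(v + u) = 2 × 3 × 39414/355 ≈ 666 Hz.

666 Hz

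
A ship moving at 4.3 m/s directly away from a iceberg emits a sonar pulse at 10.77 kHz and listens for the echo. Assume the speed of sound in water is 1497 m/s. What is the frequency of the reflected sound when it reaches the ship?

The iceberg receives the sound from a moving source: f₁ = f₀ · v/(v + v_e) = 10.77 × 1497/1501.3 ≈ 10.74 kHz.
On the return leg the ship is a moving observer: f₂ = f₁ · (v − v_e)/v = 10.74 × 1492.7/1497 ≈ 10.71 kHz.
Equivalently f₂ = f₀ · (v − v_e)/(v + v_e).

10.71 kHz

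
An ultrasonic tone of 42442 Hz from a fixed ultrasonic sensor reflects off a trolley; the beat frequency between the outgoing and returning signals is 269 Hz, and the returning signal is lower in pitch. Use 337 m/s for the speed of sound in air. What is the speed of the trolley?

1.07 m/s

Double Doppler shift off a moving reflector: f₂ = f₀ · (v + u)/(v − u) (u > 0 toward emitter).
Returning signal is lower, so f₂ = f₀ − Δf = 42442 − 269 = 42173 Hz.
Rearranging, u = v · (f₂ − f₀)/(f₂ + f₀) = 337 × -269/84615 ≈ -1.07 m/s.
So the trolley is moving at 1.07 m/s away from the emitter.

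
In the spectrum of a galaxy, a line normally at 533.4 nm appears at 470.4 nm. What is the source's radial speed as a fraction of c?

0.125

λ'/λ₀ = 0.8819 < 1 (blueshift), so the source is approaching.
λ'/λ₀ = √((1 − β)/(1 + β)) for an approaching source ⇒ β = (1 − r²)/(1 + r²) with r = λ'/λ₀.
β = (1 − 0.7777)/(1 + 0.7777) ≈ 0.125.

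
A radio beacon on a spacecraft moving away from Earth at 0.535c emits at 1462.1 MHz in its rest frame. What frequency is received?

804.7 MHz

Relativistic Doppler for frequency: f' = f₀ · √((1 − β)/(1 + β)).
f' = 1462.1 × √(0.4650/1.5350) = 1462.1 × 0.55039 ≈ 804.7 MHz.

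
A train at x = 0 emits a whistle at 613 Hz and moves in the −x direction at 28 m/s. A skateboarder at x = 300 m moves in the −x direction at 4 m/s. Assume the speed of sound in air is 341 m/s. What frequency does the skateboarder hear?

573 Hz

The observer lies on the +x side, so the source is heading away from the observer and the observer is heading toward the source.
General Doppler shift: f' = f · (v + v_o)/(v + v_s).
f' = 613 × (341 + 4)/(341 + 28) = 613 × 345/369 ≈ 573 Hz.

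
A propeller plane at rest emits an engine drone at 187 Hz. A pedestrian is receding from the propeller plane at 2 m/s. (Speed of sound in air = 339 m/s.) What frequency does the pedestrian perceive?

186 Hz

Moving observer, stationary source: f' = f · (v − v_o)/v.
f' = 187 × (339 − 2)/339 = 187 × 337/339 ≈ 186 Hz.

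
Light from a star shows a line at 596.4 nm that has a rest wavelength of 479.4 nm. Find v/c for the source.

λ'/λ₀ = 1.2441 > 1 (redshift), so the source is receding.
λ'/λ₀ = √((1 + β)/(1 − β)) for a receding source ⇒ β = (r² − 1)/(r² + 1) with r = λ'/λ₀.
β = (1.5477 − 1)/(1.5477 + 1) ≈ 0.215.

0.215c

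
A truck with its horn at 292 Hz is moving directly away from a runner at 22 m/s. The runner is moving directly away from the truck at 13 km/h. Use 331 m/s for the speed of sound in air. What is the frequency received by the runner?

271 Hz

13 km/h = 3.611 m/s.
General Doppler shift: f' = f · (v − v_o)/(v + v_s).
f' = 292 × (331 − 3.611)/(331 + 22) = 292 × 327.39/353 ≈ 271 Hz.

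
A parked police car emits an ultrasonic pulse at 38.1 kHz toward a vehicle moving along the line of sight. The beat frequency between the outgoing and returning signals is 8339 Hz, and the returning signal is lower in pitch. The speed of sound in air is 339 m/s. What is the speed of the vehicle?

Double Doppler shift off a moving reflector: f₂ = f₀ · (v + u)/(v − u) (u > 0 toward emitter).
Returning signal is lower, so f₂ = f₀ − Δf = 38100 − 8339 = 29761 Hz.
Rearranging, u = v · (f₂ − f₀)/(f₂ + f₀) = 339 × -8339/67861 ≈ -42 m/s.
So the vehicle is moving at 42 m/s away from the emitter.

42 m/s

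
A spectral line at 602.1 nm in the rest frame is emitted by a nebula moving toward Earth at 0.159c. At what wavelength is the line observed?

Relativistic Doppler for wavelength: λ' = λ₀ · √((1 − β)/(1 + β)).
λ' = 602.1 × √(0.8410/1.1590) = 602.1 × 0.85184 ≈ 512.9 nm.

512.9 nm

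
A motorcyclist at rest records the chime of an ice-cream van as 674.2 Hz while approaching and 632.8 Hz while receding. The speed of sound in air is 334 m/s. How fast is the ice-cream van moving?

f₁/f₂ = (v + v_s)/(v − v_s), so v_s = v · (f₁ − f₂)/(f₁ + f₂).
v_s = 334 × (674.2 − 632.8)/(674.2 + 632.8) = 334 × 41.4/1307.0 ≈ 10.6 m/s.

10.6 m/s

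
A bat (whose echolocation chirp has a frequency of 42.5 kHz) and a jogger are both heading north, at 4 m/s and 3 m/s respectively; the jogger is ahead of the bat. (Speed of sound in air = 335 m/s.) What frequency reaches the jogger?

The jogger is ahead, so the bat is moving toward it while the jogger is moving away from the bat.
With source approaching and observer receding, f' = f · (v − v_o)/(v − v_s).
f' = 42.5 × (335 − 3)/(335 − 4) = 42.5 × 332/331 ≈ 42.6 kHz.

42.6 kHz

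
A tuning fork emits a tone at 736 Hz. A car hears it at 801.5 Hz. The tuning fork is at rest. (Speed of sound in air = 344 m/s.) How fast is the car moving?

31 m/s

f' > f, so the car is approaching.
f' = f · (v + v_o)/v ⇒ v_o = v · |f'/f − 1|.
v_o = 344 × |801.5/736 − 1| = 344 × 0.08899 ≈ 31 m/s.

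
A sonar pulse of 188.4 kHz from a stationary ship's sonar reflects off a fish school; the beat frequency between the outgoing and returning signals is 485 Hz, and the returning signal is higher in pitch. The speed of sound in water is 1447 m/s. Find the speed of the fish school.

Double Doppler shift off a moving reflector: f₂ = f₀ · (v + u)/(v − u) (u > 0 toward emitter).
Returning signal is higher, so f₂ = f₀ + Δf = 188400 + 485 = 188885 Hz.
Rearranging, u = v · (f₂ − f₀)/(f₂ + f₀) = 1447 × 485/377285 ≈ 1.86 m/s.
So the fish school is moving at 1.86 m/s toward the emitter.

1.86 m/s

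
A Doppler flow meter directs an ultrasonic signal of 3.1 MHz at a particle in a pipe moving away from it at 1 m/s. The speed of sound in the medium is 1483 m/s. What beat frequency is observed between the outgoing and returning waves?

4178 Hz

The particle in a pipe first receives the wave as a moving observer: f₁ = f₀ · (v − u)/v = 3.1 × (1483 − 1)/1483 ≈ 3.09791 MHz.
The reflection then acts as a moving source: f₂ = f₁ · v/(v + u) ≈ 3.09582 MHz.
Equivalently f₂ = f₀ · (v − u)/(v + u).
Beat frequency (with f₀ = 3100000 Hz): |f₂ − f₀| = 2u·f₀/(v + u) = 2 × 1 × 3100000/1484 ≈ 4178 Hz.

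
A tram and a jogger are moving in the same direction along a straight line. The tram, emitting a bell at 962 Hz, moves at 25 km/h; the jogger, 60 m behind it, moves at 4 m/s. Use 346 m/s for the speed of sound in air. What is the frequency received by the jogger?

25 km/h = 6.944 m/s.
The jogger is behind, so the tram is moving away from it while the jogger is moving toward the tram.
General Doppler shift: f' = f · (v + v_o)/(v + v_s).
f' = 962 × (346 + 4)/(346 + 6.944) = 962 × 350/352.94 ≈ 954 Hz.

954 Hz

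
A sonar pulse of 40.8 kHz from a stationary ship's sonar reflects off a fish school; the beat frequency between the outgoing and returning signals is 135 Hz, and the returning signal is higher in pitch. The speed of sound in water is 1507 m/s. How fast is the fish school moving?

2.49 m/s

Double Doppler shift off a moving reflector: f₂ = f₀ · (v + u)/(v − u) (u > 0 toward emitter).
Returning signal is higher, so f₂ = f₀ + Δf = 40800 + 135 = 40935 Hz.
Rearranging, u = v · (f₂ − f₀)/(f₂ + f₀) = 1507 × 135/81735 ≈ 2.49 m/s.
So the fish school is moving at 2.49 m/s toward the emitter.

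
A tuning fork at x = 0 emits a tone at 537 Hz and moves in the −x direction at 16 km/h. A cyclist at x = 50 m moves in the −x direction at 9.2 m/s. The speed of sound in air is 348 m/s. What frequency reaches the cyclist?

16 km/h = 4.444 m/s.
The observer lies on the +x side, so the source is heading away from the observer and the observer is heading toward the source.
Both move, so f' = f · (v + v_o)/(v + v_s).
f' = 537 × (348 + 9.2)/(348 + 4.444) = 537 × 357.2/352.44 ≈ 544 Hz.

544 Hz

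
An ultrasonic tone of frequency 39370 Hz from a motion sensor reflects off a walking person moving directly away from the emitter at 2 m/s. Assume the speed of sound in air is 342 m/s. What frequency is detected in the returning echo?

38912 Hz

At the walking person (a moving observer), f₁ = f₀ · (v − u)/v = 39370 × 340/342 ≈ 39140 Hz.
The reflection then acts as a moving source: f₂ = f₁ · v/(v + u) ≈ 38912 Hz.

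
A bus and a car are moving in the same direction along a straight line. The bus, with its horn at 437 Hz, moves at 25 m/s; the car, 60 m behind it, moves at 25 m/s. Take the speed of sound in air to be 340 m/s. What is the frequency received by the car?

437 Hz

The car is behind, so the bus is moving away from it while the car is moving toward the bus.
With source receding and observer approaching, f' = f · (v + v_o)/(v + v_s).
f' = 437 × (340 + 25)/(340 + 25) = 437 × 365/365 ≈ 437 Hz.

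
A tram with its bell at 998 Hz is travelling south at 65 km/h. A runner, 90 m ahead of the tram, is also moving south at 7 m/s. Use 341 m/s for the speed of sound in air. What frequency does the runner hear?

65 km/h = 18.06 m/s.
The runner is ahead, so the tram is moving toward it while the runner is moving away from the tram.
General Doppler shift: f' = f · (v − v_o)/(v − v_s).
f' = 998 × (341 − 7)/(341 − 18.06) = 998 × 334/322.94 ≈ 1032 Hz.

1032 Hz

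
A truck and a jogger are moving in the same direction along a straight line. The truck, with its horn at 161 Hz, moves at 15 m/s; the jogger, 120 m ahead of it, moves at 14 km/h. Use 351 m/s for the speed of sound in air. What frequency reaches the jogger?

166 Hz

14 km/h = 3.889 m/s.
The jogger is ahead, so the truck is moving toward it while the jogger is moving away from the truck.
General Doppler shift: f' = f · (v − v_o)/(v − v_s).
f' = 161 × (351 − 3.889)/(351 − 15) = 161 × 347.11/336 ≈ 166 Hz.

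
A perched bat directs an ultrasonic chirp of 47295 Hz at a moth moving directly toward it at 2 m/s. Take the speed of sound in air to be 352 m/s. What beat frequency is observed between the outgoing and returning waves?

541 Hz

The moth first receives the wave as a moving observer: f₁ = f₀ · (v + u)/v = 47295 × (352 + 2)/352 ≈ 47564 Hz.
On reflection it acts as a source moving toward the stationary detector: f₂ = f₁ · v/(v − u) = 47564 × 352/350 ≈ 47836 Hz.
Beat frequency: |f₂ − f₀| = 2u·f₀/(v − u) = 2 × 2 × 47295/350 ≈ 541 Hz.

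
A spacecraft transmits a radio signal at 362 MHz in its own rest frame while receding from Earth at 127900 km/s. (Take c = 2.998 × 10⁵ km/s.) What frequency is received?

229.5 MHz

β = v/c = 127900/299800 = 0.4266.
Relativistic Doppler for frequency: f' = f₀ · √((1 − β)/(1 + β)).
f' = 362 × √(0.5734/1.4266) = 362 × 0.63397 ≈ 229.5 MHz.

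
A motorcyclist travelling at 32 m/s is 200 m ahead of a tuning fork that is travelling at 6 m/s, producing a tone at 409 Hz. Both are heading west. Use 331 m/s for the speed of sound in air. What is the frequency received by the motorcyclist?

The motorcyclist is ahead, so the tuning fork is moving toward it while the motorcyclist is moving away from the tuning fork.
With source approaching and observer receding, f' = f · (v − v_o)/(v − v_s).
f' = 409 × (331 − 32)/(331 − 6) = 409 × 299/325 ≈ 376 Hz.

376 Hz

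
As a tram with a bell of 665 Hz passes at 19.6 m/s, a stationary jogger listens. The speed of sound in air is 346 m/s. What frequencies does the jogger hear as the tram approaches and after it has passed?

Approaching: f₁ = f · v/(v − v_s) = 665 × 346/326.4 ≈ 705 Hz.
Receding: f₂ = f · v/(v + v_s) = 665 × 346/365.6 ≈ 629 Hz.

705 Hz approaching; 629 Hz receding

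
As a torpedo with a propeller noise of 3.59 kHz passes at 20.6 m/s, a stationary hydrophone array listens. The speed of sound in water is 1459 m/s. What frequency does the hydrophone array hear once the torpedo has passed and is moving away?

Receding: f₂ = f · v/(v + v_s) = 3.59 × 1459/1479.6 ≈ 3.54 kHz.

3.54 kHz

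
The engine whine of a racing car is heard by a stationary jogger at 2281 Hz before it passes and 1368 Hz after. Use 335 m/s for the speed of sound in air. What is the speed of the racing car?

f₁/f₂ = (v + v_s)/(v − v_s), so v_s = v · (f₁ − f₂)/(f₁ + f₂).
v_s = 335 × (2281 − 1368)/(2281 + 1368) = 335 × 913/3649 ≈ 84 m/s.

84 m/s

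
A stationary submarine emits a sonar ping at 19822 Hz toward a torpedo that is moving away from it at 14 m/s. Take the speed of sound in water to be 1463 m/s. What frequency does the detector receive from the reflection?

The torpedo first receives the wave as a moving observer: f₁ = f₀ · (v − u)/v = 19822 × (1463 − 14)/1463 ≈ 19632 Hz.
The reflection then acts as a moving source: f₂ = f₁ · v/(v + u) ≈ 19446 Hz.

19446 Hz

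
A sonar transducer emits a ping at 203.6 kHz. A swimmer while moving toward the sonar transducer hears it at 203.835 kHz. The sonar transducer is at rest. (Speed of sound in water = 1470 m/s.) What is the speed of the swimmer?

f' = f · (v + v_o)/v ⇒ v_o = v · |f'/f − 1|.
v_o = 1470 × |203.835/203.6 − 1| = 1470 × 0.001154 ≈ 1.70 m/s.

1.70 m/s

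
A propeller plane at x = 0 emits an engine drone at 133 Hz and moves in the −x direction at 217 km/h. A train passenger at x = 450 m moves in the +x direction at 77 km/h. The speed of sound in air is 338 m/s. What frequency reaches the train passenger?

106 Hz

217 km/h = 60.28 m/s; 77 km/h = 21.39 m/s.
The observer lies on the +x side, so the source is heading away from the observer and the observer is heading away from the source.
With source receding and observer receding, f' = f · (v − v_o)/(v + v_s).
f' = 133 × (338 − 21.39)/(338 + 60.28) = 133 × 316.61/398.28 ≈ 106 Hz.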